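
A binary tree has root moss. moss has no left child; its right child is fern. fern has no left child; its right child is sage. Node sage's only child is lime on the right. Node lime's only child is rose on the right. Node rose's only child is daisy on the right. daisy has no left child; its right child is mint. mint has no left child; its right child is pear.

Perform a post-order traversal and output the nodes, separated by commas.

pear, mint, daisy, rose, lime, sage, fern, moss

Post-order visits the left subtree, then the right subtree, then the node.
At moss: no left child.
At moss: go right to fern.
  At fern: no left child.
  At fern: go right to sage.
    At sage: no left child.
    At sage: go right to lime.
      At lime: no left child.
      At lime: go right to rose.
        At rose: no left child.
        At rose: go right to daisy.
          At daisy: no left child.
          At daisy: go right to mint.
            At mint: no left child.
            At mint: go right to pear.
              pear is a leaf — visit pear.
            Visit mint.
          Visit daisy.
        Visit rose.
      Visit lime.
    Visit sage.
  Visit fern.
Visit moss.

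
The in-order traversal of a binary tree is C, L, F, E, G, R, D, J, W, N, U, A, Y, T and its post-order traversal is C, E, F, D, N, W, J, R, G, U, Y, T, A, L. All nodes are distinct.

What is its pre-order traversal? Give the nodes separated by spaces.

The last element of post-order is the root; it splits in-order into left and right subtrees.
Root L: left subtree has 1 node {C}, right has 12 {F, E, G, R, D, J, W, N, U, A, Y, T}.
  Root A: left subtree has 9 nodes {F, E, G, R, D, J, W, N, U}, right has 2 {Y, T}.
    Root U: left subtree has 8 nodes {F, E, G, R, D, J, W, N}, right has 0 { }.
      Root G: left subtree has 2 nodes {F, E}, right has 5 {R, D, J, W, N}.
        Root F: left subtree has 0 nodes { }, right has 1 {E}.
        Root R: left subtree has 0 nodes { }, right has 4 {D, J, W, N}.
          Root J: left subtree has 1 node {D}, right has 2 {W, N}.
            Root W: left subtree has 0 nodes { }, right has 1 {N}.
    Root T: left subtree has 1 node {Y}, right has 0 { }.

L C A U G F E R J D W N T Y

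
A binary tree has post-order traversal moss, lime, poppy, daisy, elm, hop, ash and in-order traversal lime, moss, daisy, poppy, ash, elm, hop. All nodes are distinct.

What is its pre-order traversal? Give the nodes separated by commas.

ash, daisy, lime, moss, poppy, hop, elm

The last element of post-order is the root; it splits in-order into left and right subtrees.
Root ash: left subtree has 4 nodes {lime, moss, daisy, poppy}, right has 2 {elm, hop}.
  Root daisy: left subtree has 2 nodes {lime, moss}, right has 1 {poppy}.
    Root lime: left subtree has 0 nodes { }, right has 1 {moss}.
  Root hop: left subtree has 1 node {elm}, right has 0 { }.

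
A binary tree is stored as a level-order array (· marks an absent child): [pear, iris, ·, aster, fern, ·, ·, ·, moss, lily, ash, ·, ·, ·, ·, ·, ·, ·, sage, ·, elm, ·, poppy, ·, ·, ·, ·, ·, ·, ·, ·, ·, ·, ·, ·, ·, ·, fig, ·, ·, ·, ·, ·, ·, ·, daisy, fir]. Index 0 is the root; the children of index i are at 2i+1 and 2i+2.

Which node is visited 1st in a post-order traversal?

Post-order visits the left subtree, then the right subtree, then the node.
At pear: go left to iris.
  At iris: go left to aster.
    At aster: no left child.
    At aster: go right to moss.
      At moss: no left child.
      At moss: go right to sage.
        At sage: go left to fig.
          fig is a leaf — visit fig.
        At sage: no right child.
        Visit sage.
      Visit moss.
    Visit aster.
  At iris: go right to fern.
    At fern: go left to lily.
      At lily: no left child.
      At lily: go right to elm.
        elm is a leaf — visit elm.
      Visit lily.
    At fern: go right to ash.
      At ash: no left child.
      At ash: go right to poppy.
        At poppy: go left to daisy.
          daisy is a leaf — visit daisy.
        At poppy: go right to fir.
          fir is a leaf — visit fir.
        Visit poppy.
      Visit ash.
    Visit fern.
  Visit iris.
At pear: no right child.
Visit pear.
Full post-order sequence: fig, sage, moss, aster, elm, lily, daisy, fir, poppy, ash, fern, iris, pear.

fig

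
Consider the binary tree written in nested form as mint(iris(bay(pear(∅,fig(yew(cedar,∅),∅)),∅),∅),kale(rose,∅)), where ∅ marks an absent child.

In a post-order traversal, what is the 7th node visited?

rose

Post-order visits the left subtree, then the right subtree, then the node.
At mint: go left to iris.
  At iris: go left to bay.
    At bay: go left to pear.
      At pear: no left child.
      At pear: go right to fig.
        At fig: go left to yew.
          At yew: go left to cedar.
            cedar is a leaf — visit cedar.
          At yew: no right child.
          Visit yew.
        At fig: no right child.
        Visit fig.
      Visit pear.
    At bay: no right child.
    Visit bay.
  At iris: no right child.
  Visit iris.
At mint: go right to kale.
  At kale: go left to rose.
    rose is a leaf — visit rose.
  At kale: no right child.
  Visit kale.
Visit mint.
Full post-order sequence: cedar, yew, fig, pear, bay, iris, rose, kale, mint.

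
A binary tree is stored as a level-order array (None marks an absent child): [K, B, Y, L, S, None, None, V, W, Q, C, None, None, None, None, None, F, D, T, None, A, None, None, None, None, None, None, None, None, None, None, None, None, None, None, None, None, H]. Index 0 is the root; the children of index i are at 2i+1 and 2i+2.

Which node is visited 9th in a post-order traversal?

Post-order visits the left subtree, then the right subtree, then the node.
At K: go left to B.
  At B: go left to L.
    At L: go left to V.
      At V: no left child.
      At V: go right to F.
        F is a leaf — visit F.
      Visit V.
    At L: go right to W.
      At W: go left to D.
        D is a leaf — visit D.
      At W: go right to T.
        At T: go left to H.
          H is a leaf — visit H.
        At T: no right child.
        Visit T.
      Visit W.
    Visit L.
  At B: go right to S.
    At S: go left to Q.
      At Q: no left child.
      At Q: go right to A.
        A is a leaf — visit A.
      Visit Q.
    At S: go right to C.
      C is a leaf — visit C.
    Visit S.
  Visit B.
At K: go right to Y.
  Y is a leaf — visit Y.
Visit K.
Full post-order sequence: F, V, D, H, T, W, L, A, Q, C, S, B, Y, K.

Q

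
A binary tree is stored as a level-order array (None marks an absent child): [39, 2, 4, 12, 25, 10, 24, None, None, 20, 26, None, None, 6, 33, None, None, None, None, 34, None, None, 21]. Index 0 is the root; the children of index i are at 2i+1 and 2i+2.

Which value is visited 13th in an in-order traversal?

33

In-order visits the left subtree, then the node, then the right subtree.
At 39: go left to 2.
  At 2: go left to 12.
    12 is a leaf — visit 12.
  Visit 2.
  At 2: go right to 25.
    At 25: go left to 20.
      At 20: go left to 34.
        34 is a leaf — visit 34.
      Visit 20.
      At 20: no right child.
    Visit 25.
    At 25: go right to 26.
      At 26: no left child.
      Visit 26.
      At 26: go right to 21.
        21 is a leaf — visit 21.
Visit 39.
At 39: go right to 4.
  At 4: go left to 10.
    10 is a leaf — visit 10.
  Visit 4.
  At 4: go right to 24.
    At 24: go left to 6.
      6 is a leaf — visit 6.
    Visit 24.
    At 24: go right to 33.
      33 is a leaf — visit 33.
Full in-order sequence: 12, 2, 34, 20, 25, 26, 21, 39, 10, 4, 6, 24, 33.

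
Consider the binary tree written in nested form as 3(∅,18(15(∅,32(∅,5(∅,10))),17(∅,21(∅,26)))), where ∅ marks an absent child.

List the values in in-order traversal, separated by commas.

3, 15, 32, 5, 10, 18, 17, 21, 26

In-order visits the left subtree, then the node, then the right subtree.
At 3: no left child.
Visit 3.
At 3: go right to 18.
  At 18: go left to 15.
    At 15: no left child.
    Visit 15.
    At 15: go right to 32.
      At 32: no left child.
      Visit 32.
      At 32: go right to 5.
        At 5: no left child.
        Visit 5.
        At 5: go right to 10.
          10 is a leaf — visit 10.
  Visit 18.
  At 18: go right to 17.
    At 17: no left child.
    Visit 17.
    At 17: go right to 21.
      At 21: no left child.
      Visit 21.
      At 21: go right to 26.
        26 is a leaf — visit 26.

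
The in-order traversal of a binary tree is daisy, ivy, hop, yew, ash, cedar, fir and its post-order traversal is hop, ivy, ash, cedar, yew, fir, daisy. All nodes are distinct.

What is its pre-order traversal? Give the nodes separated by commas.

daisy, fir, yew, ivy, hop, cedar, ash

The last element of post-order is the root; it splits in-order into left and right subtrees.
Root daisy: left subtree has 0 nodes { }, right has 6 {ivy, hop, yew, ash, cedar, fir}.
  Root fir: left subtree has 5 nodes {ivy, hop, yew, ash, cedar}, right has 0 { }.
    Root yew: left subtree has 2 nodes {ivy, hop}, right has 2 {ash, cedar}.
      Root ivy: left subtree has 0 nodes { }, right has 1 {hop}.
      Root cedar: left subtree has 1 node {ash}, right has 0 { }.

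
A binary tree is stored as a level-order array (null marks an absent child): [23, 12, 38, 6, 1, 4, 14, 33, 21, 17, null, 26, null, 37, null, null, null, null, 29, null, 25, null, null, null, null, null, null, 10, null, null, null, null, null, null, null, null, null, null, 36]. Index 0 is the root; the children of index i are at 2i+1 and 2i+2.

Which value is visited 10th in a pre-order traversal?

Pre-order visits the node, then its left subtree, then its right subtree.
Visit 23.
At 23: go left to 12.
  Visit 12.
  At 12: go left to 6.
    Visit 6.
    At 6: go left to 33.
      33 is a leaf — visit 33.
    At 6: go right to 21.
      Visit 21.
      At 21: no left child.
      At 21: go right to 29.
        Visit 29.
        At 29: no left child.
        At 29: go right to 36.
          36 is a leaf — visit 36.
  At 12: go right to 1.
    Visit 1.
    At 1: go left to 17.
      Visit 17.
      At 17: no left child.
      At 17: go right to 25.
        25 is a leaf — visit 25.
    At 1: no right child.
At 23: go right to 38.
  Visit 38.
  At 38: go left to 4.
    Visit 4.
    At 4: go left to 26.
      26 is a leaf — visit 26.
    At 4: no right child.
  At 38: go right to 14.
    Visit 14.
    At 14: go left to 37.
      Visit 37.
      At 37: go left to 10.
        10 is a leaf — visit 10.
      At 37: no right child.
    At 14: no right child.
Full pre-order sequence: 23, 12, 6, 33, 21, 29, 36, 1, 17, 25, 38, 4, 26, 14, 37, 10.

25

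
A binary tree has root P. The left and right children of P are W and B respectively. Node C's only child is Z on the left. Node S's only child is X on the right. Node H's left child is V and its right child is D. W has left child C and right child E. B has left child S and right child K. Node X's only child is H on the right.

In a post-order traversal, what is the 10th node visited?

K

Post-order visits the left subtree, then the right subtree, then the node.
At P: go left to W.
  At W: go left to C.
    At C: go left to Z.
      Z is a leaf — visit Z.
    At C: no right child.
    Visit C.
  At W: go right to E.
    E is a leaf — visit E.
  Visit W.
At P: go right to B.
  At B: go left to S.
    At S: no left child.
    At S: go right to X.
      At X: no left child.
      At X: go right to H.
        At H: go left to V.
          V is a leaf — visit V.
        At H: go right to D.
          D is a leaf — visit D.
        Visit H.
      Visit X.
    Visit S.
  At B: go right to K.
    K is a leaf — visit K.
  Visit B.
Visit P.
Full post-order sequence: Z, C, E, W, V, D, H, X, S, K, B, P.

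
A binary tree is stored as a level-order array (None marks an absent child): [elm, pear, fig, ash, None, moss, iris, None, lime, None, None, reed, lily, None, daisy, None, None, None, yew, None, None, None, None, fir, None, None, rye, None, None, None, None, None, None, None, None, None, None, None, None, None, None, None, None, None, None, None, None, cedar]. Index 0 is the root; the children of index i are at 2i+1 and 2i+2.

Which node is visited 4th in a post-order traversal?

Post-order visits the left subtree, then the right subtree, then the node.
At elm: go left to pear.
  At pear: go left to ash.
    At ash: no left child.
    At ash: go right to lime.
      At lime: no left child.
      At lime: go right to yew.
        yew is a leaf — visit yew.
      Visit lime.
    Visit ash.
  At pear: no right child.
  Visit pear.
At elm: go right to fig.
  At fig: go left to moss.
    At moss: go left to reed.
      At reed: go left to fir.
        At fir: go left to cedar.
          cedar is a leaf — visit cedar.
        At fir: no right child.
        Visit fir.
      At reed: no right child.
      Visit reed.
    At moss: go right to lily.
      At lily: no left child.
      At lily: go right to rye.
        rye is a leaf — visit rye.
      Visit lily.
    Visit moss.
  At fig: go right to iris.
    At iris: no left child.
    At iris: go right to daisy.
      daisy is a leaf — visit daisy.
    Visit iris.
  Visit fig.
Visit elm.
Full post-order sequence: yew, lime, ash, pear, cedar, fir, reed, rye, lily, moss, daisy, iris, fig, elm.

pear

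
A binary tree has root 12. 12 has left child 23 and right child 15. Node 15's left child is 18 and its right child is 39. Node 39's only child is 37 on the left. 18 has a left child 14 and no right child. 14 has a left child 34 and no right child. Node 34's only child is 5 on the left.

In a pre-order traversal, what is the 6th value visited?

Pre-order visits the node, then its left subtree, then its right subtree.
Visit 12.
At 12: go left to 23.
  23 is a leaf — visit 23.
At 12: go right to 15.
  Visit 15.
  At 15: go left to 18.
    Visit 18.
    At 18: go left to 14.
      Visit 14.
      At 14: go left to 34.
        Visit 34.
        At 34: go left to 5.
          5 is a leaf — visit 5.
        At 34: no right child.
      At 14: no right child.
    At 18: no right child.
  At 15: go right to 39.
    Visit 39.
    At 39: go left to 37.
      37 is a leaf — visit 37.
    At 39: no right child.
Full pre-order sequence: 12, 23, 15, 18, 14, 34, 5, 39, 37.

34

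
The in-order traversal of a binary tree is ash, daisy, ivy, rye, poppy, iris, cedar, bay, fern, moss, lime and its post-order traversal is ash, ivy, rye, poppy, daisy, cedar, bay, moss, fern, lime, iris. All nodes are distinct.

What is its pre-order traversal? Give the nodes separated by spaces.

The last element of post-order is the root; it splits in-order into left and right subtrees.
Root iris: left subtree has 5 nodes {ash, daisy, ivy, rye, poppy}, right has 5 {cedar, bay, fern, moss, lime}.
  Root daisy: left subtree has 1 node {ash}, right has 3 {ivy, rye, poppy}.
    Root poppy: left subtree has 2 nodes {ivy, rye}, right has 0 { }.
      Root rye: left subtree has 1 node {ivy}, right has 0 { }.
  Root lime: left subtree has 4 nodes {cedar, bay, fern, moss}, right has 0 { }.
    Root fern: left subtree has 2 nodes {cedar, bay}, right has 1 {moss}.
      Root bay: left subtree has 1 node {cedar}, right has 0 { }.

iris daisy ash poppy rye ivy lime fern bay cedar moss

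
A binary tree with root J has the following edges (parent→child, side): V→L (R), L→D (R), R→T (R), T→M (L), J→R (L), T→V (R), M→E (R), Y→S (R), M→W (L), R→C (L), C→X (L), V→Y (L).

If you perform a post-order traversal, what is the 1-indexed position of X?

Post-order visits the left subtree, then the right subtree, then the node.
At J: go left to R.
  At R: go left to C.
    At C: go left to X.
      X is a leaf — visit X.
    At C: no right child.
    Visit C.
  At R: go right to T.
    At T: go left to M.
      At M: go left to W.
        W is a leaf — visit W.
      At M: go right to E.
        E is a leaf — visit E.
      Visit M.
    At T: go right to V.
      At V: go left to Y.
        At Y: no left child.
        At Y: go right to S.
          S is a leaf — visit S.
        Visit Y.
      At V: go right to L.
        At L: no left child.
        At L: go right to D.
          D is a leaf — visit D.
        Visit L.
      Visit V.
    Visit T.
  Visit R.
At J: no right child.
Visit J.
Full post-order sequence: X, C, W, E, M, S, Y, D, L, V, T, R, J.

1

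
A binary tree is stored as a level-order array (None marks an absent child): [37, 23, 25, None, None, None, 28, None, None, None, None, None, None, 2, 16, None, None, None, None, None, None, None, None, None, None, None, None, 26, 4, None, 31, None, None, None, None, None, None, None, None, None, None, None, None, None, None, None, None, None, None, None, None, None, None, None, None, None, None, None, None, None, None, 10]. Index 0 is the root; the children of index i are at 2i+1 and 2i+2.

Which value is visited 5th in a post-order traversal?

Post-order visits the left subtree, then the right subtree, then the node.
At 37: go left to 23.
  23 is a leaf — visit 23.
At 37: go right to 25.
  At 25: no left child.
  At 25: go right to 28.
    At 28: go left to 2.
      At 2: go left to 26.
        26 is a leaf — visit 26.
      At 2: go right to 4.
        4 is a leaf — visit 4.
      Visit 2.
    At 28: go right to 16.
      At 16: no left child.
      At 16: go right to 31.
        At 31: go left to 10.
          10 is a leaf — visit 10.
        At 31: no right child.
        Visit 31.
      Visit 16.
    Visit 28.
  Visit 25.
Visit 37.
Full post-order sequence: 23, 26, 4, 2, 10, 31, 16, 28, 25, 37.

10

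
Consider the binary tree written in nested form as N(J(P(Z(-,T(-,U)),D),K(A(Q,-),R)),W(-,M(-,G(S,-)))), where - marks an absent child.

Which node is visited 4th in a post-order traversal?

D

Post-order visits the left subtree, then the right subtree, then the node.
At N: go left to J.
  At J: go left to P.
    At P: go left to Z.
      At Z: no left child.
      At Z: go right to T.
        At T: no left child.
        At T: go right to U.
          U is a leaf — visit U.
        Visit T.
      Visit Z.
    At P: go right to D.
      D is a leaf — visit D.
    Visit P.
  At J: go right to K.
    At K: go left to A.
      At A: go left to Q.
        Q is a leaf — visit Q.
      At A: no right child.
      Visit A.
    At K: go right to R.
      R is a leaf — visit R.
    Visit K.
  Visit J.
At N: go right to W.
  At W: no left child.
  At W: go right to M.
    At M: no left child.
    At M: go right to G.
      At G: go left to S.
        S is a leaf — visit S.
      At G: no right child.
      Visit G.
    Visit M.
  Visit W.
Visit N.
Full post-order sequence: U, T, Z, D, P, Q, A, R, K, J, S, G, M, W, N.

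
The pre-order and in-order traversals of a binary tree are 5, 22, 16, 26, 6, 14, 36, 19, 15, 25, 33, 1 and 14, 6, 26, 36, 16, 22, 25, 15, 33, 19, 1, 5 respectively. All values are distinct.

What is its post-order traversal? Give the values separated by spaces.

14 6 36 26 16 25 33 15 1 19 22 5

The first element of pre-order is the root; it splits in-order into left and right subtrees.
Root 5: left subtree has 11 nodes {14, 6, 26, 36, 16, 22, 25, 15, 33, 19, 1}, right has 0 { }.
  Root 22: left subtree has 5 nodes {14, 6, 26, 36, 16}, right has 5 {25, 15, 33, 19, 1}.
    Root 16: left subtree has 4 nodes {14, 6, 26, 36}, right has 0 { }.
      Root 26: left subtree has 2 nodes {14, 6}, right has 1 {36}.
        Root 6: left subtree has 1 node {14}, right has 0 { }.
    Root 19: left subtree has 3 nodes {25, 15, 33}, right has 1 {1}.
      Root 15: left subtree has 1 node {25}, right has 1 {33}.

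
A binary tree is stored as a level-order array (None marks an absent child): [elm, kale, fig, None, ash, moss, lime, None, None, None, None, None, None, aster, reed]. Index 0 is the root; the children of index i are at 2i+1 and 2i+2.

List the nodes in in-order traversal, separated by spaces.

In-order visits the left subtree, then the node, then the right subtree.
At elm: go left to kale.
  At kale: no left child.
  Visit kale.
  At kale: go right to ash.
    ash is a leaf — visit ash.
Visit elm.
At elm: go right to fig.
  At fig: go left to moss.
    moss is a leaf — visit moss.
  Visit fig.
  At fig: go right to lime.
    At lime: go left to aster.
      aster is a leaf — visit aster.
    Visit lime.
    At lime: go right to reed.
      reed is a leaf — visit reed.

kale ash elm moss fig aster lime reed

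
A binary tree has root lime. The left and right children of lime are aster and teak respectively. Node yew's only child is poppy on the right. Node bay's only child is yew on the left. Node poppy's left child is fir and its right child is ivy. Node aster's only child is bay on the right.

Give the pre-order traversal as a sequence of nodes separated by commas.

Pre-order visits the node, then its left subtree, then its right subtree.
Visit lime.
At lime: go left to aster.
  Visit aster.
  At aster: no left child.
  At aster: go right to bay.
    Visit bay.
    At bay: go left to yew.
      Visit yew.
      At yew: no left child.
      At yew: go right to poppy.
        Visit poppy.
        At poppy: go left to fir.
          fir is a leaf — visit fir.
        At poppy: go right to ivy.
          ivy is a leaf — visit ivy.
    At bay: no right child.
At lime: go right to teak.
  teak is a leaf — visit teak.

lime, aster, bay, yew, poppy, fir, ivy, teak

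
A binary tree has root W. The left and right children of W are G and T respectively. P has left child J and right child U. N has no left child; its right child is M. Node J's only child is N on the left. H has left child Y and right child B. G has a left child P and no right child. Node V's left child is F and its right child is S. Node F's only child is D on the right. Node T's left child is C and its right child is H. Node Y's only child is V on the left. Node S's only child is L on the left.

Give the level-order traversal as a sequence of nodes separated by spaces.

W G T P C H J U Y B N V M F S D L

Level-order visits nodes level by level from the root, left to right within each level.
Level 0: W
Level 1: G, T
Level 2: P, C, H
Level 3: J, U, Y, B
Level 4: N, V
Level 5: M, F, S
Level 6: D, L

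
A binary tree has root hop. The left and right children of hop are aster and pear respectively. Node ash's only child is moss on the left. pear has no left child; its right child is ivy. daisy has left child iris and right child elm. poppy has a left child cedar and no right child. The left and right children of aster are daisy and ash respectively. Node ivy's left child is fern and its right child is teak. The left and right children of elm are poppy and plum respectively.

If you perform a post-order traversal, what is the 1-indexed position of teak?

Post-order visits the left subtree, then the right subtree, then the node.
At hop: go left to aster.
  At aster: go left to daisy.
    At daisy: go left to iris.
      iris is a leaf — visit iris.
    At daisy: go right to elm.
      At elm: go left to poppy.
        At poppy: go left to cedar.
          cedar is a leaf — visit cedar.
        At poppy: no right child.
        Visit poppy.
      At elm: go right to plum.
        plum is a leaf — visit plum.
      Visit elm.
    Visit daisy.
  At aster: go right to ash.
    At ash: go left to moss.
      moss is a leaf — visit moss.
    At ash: no right child.
    Visit ash.
  Visit aster.
At hop: go right to pear.
  At pear: no left child.
  At pear: go right to ivy.
    At ivy: go left to fern.
      fern is a leaf — visit fern.
    At ivy: go right to teak.
      teak is a leaf — visit teak.
    Visit ivy.
  Visit pear.
Visit hop.
Full post-order sequence: iris, cedar, poppy, plum, elm, daisy, moss, ash, aster, fern, teak, ivy, pear, hop.

11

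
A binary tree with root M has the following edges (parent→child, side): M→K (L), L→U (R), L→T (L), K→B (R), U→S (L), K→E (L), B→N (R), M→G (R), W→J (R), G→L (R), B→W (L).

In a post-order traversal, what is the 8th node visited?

Post-order visits the left subtree, then the right subtree, then the node.
At M: go left to K.
  At K: go left to E.
    E is a leaf — visit E.
  At K: go right to B.
    At B: go left to W.
      At W: no left child.
      At W: go right to J.
        J is a leaf — visit J.
      Visit W.
    At B: go right to N.
      N is a leaf — visit N.
    Visit B.
  Visit K.
At M: go right to G.
  At G: no left child.
  At G: go right to L.
    At L: go left to T.
      T is a leaf — visit T.
    At L: go right to U.
      At U: go left to S.
        S is a leaf — visit S.
      At U: no right child.
      Visit U.
    Visit L.
  Visit G.
Visit M.
Full post-order sequence: E, J, W, N, B, K, T, S, U, L, G, M.

S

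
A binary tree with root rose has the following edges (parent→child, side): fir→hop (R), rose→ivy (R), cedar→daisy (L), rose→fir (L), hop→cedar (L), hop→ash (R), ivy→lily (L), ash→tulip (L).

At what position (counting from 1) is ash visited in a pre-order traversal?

Pre-order visits the node, then its left subtree, then its right subtree.
Visit rose.
At rose: go left to fir.
  Visit fir.
  At fir: no left child.
  At fir: go right to hop.
    Visit hop.
    At hop: go left to cedar.
      Visit cedar.
      At cedar: go left to daisy.
        daisy is a leaf — visit daisy.
      At cedar: no right child.
    At hop: go right to ash.
      Visit ash.
      At ash: go left to tulip.
        tulip is a leaf — visit tulip.
      At ash: no right child.
At rose: go right to ivy.
  Visit ivy.
  At ivy: go left to lily.
    lily is a leaf — visit lily.
  At ivy: no right child.
Full pre-order sequence: rose, fir, hop, cedar, daisy, ash, tulip, ivy, lily.

6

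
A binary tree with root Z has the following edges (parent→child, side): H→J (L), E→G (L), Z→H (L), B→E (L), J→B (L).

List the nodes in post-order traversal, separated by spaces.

Post-order visits the left subtree, then the right subtree, then the node.
At Z: go left to H.
  At H: go left to J.
    At J: go left to B.
      At B: go left to E.
        At E: go left to G.
          G is a leaf — visit G.
        At E: no right child.
        Visit E.
      At B: no right child.
      Visit B.
    At J: no right child.
    Visit J.
  At H: no right child.
  Visit H.
At Z: no right child.
Visit Z.

G E B J H Z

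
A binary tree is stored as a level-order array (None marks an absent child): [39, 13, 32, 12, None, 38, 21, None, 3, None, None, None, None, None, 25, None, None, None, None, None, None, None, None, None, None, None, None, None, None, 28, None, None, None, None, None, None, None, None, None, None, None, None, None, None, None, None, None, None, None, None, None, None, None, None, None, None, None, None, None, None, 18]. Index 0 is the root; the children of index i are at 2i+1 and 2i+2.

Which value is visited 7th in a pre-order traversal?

Pre-order visits the node, then its left subtree, then its right subtree.
Visit 39.
At 39: go left to 13.
  Visit 13.
  At 13: go left to 12.
    Visit 12.
    At 12: no left child.
    At 12: go right to 3.
      3 is a leaf — visit 3.
  At 13: no right child.
At 39: go right to 32.
  Visit 32.
  At 32: go left to 38.
    38 is a leaf — visit 38.
  At 32: go right to 21.
    Visit 21.
    At 21: no left child.
    At 21: go right to 25.
      Visit 25.
      At 25: go left to 28.
        Visit 28.
        At 28: no left child.
        At 28: go right to 18.
          18 is a leaf — visit 18.
      At 25: no right child.
Full pre-order sequence: 39, 13, 12, 3, 32, 38, 21, 25, 28, 18.

21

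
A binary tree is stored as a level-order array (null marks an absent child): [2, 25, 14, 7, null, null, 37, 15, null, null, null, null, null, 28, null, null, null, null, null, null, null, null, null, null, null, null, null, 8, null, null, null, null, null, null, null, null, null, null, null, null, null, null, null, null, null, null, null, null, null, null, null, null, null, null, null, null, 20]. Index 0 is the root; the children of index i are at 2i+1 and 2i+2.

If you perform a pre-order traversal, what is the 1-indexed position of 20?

9

Pre-order visits the node, then its left subtree, then its right subtree.
Visit 2.
At 2: go left to 25.
  Visit 25.
  At 25: go left to 7.
    Visit 7.
    At 7: go left to 15.
      15 is a leaf — visit 15.
    At 7: no right child.
  At 25: no right child.
At 2: go right to 14.
  Visit 14.
  At 14: no left child.
  At 14: go right to 37.
    Visit 37.
    At 37: go left to 28.
      Visit 28.
      At 28: go left to 8.
        Visit 8.
        At 8: no left child.
        At 8: go right to 20.
          20 is a leaf — visit 20.
      At 28: no right child.
    At 37: no right child.
Full pre-order sequence: 2, 25, 7, 15, 14, 37, 28, 8, 20.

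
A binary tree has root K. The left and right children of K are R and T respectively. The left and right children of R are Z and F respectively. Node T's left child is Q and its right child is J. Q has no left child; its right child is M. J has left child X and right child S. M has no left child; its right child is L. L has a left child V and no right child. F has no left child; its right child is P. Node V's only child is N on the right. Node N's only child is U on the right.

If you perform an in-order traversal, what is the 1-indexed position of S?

In-order visits the left subtree, then the node, then the right subtree.
At K: go left to R.
  At R: go left to Z.
    Z is a leaf — visit Z.
  Visit R.
  At R: go right to F.
    At F: no left child.
    Visit F.
    At F: go right to P.
      P is a leaf — visit P.
Visit K.
At K: go right to T.
  At T: go left to Q.
    At Q: no left child.
    Visit Q.
    At Q: go right to M.
      At M: no left child.
      Visit M.
      At M: go right to L.
        At L: go left to V.
          At V: no left child.
          Visit V.
          At V: go right to N.
            At N: no left child.
            Visit N.
            At N: go right to U.
              U is a leaf — visit U.
        Visit L.
        At L: no right child.
  Visit T.
  At T: go right to J.
    At J: go left to X.
      X is a leaf — visit X.
    Visit J.
    At J: go right to S.
      S is a leaf — visit S.
Full in-order sequence: Z, R, F, P, K, Q, M, V, N, U, L, T, X, J, S.

15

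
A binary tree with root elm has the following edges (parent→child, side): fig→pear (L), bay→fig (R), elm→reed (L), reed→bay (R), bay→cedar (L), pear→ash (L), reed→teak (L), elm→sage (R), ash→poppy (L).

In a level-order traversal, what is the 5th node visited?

Level-order visits nodes level by level from the root, left to right within each level.
Level 0: elm
Level 1: reed, sage
Level 2: teak, bay
Level 3: cedar, fig
Level 4: pear
Level 5: ash
Level 6: poppy
Full level-order sequence: elm, reed, sage, teak, bay, cedar, fig, pear, ash, poppy.

bay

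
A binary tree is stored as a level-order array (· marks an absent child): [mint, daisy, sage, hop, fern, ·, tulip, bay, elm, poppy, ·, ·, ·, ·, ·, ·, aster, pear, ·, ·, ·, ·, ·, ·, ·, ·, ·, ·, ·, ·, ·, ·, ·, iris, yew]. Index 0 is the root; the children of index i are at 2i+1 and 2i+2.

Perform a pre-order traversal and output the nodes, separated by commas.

mint, daisy, hop, bay, aster, iris, yew, elm, pear, fern, poppy, sage, tulip

Pre-order visits the node, then its left subtree, then its right subtree.
Visit mint.
At mint: go left to daisy.
  Visit daisy.
  At daisy: go left to hop.
    Visit hop.
    At hop: go left to bay.
      Visit bay.
      At bay: no left child.
      At bay: go right to aster.
        Visit aster.
        At aster: go left to iris.
          iris is a leaf — visit iris.
        At aster: go right to yew.
          yew is a leaf — visit yew.
    At hop: go right to elm.
      Visit elm.
      At elm: go left to pear.
        pear is a leaf — visit pear.
      At elm: no right child.
  At daisy: go right to fern.
    Visit fern.
    At fern: go left to poppy.
      poppy is a leaf — visit poppy.
    At fern: no right child.
At mint: go right to sage.
  Visit sage.
  At sage: no left child.
  At sage: go right to tulip.
    tulip is a leaf — visit tulip.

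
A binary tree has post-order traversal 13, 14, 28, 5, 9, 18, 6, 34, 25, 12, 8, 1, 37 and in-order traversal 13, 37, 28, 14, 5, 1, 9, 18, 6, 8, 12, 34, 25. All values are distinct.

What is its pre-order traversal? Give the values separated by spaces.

37 13 1 5 28 14 8 6 18 9 12 25 34

The last element of post-order is the root; it splits in-order into left and right subtrees.
Root 37: left subtree has 1 node {13}, right has 11 {28, 14, 5, 1, 9, 18, 6, 8, 12, 34, 25}.
  Root 1: left subtree has 3 nodes {28, 14, 5}, right has 7 {9, 18, 6, 8, 12, 34, 25}.
    Root 5: left subtree has 2 nodes {28, 14}, right has 0 { }.
      Root 28: left subtree has 0 nodes { }, right has 1 {14}.
    Root 8: left subtree has 3 nodes {9, 18, 6}, right has 3 {12, 34, 25}.
      Root 6: left subtree has 2 nodes {9, 18}, right has 0 { }.
        Root 18: left subtree has 1 node {9}, right has 0 { }.
      Root 12: left subtree has 0 nodes { }, right has 2 {34, 25}.
        Root 25: left subtree has 1 node {34}, right has 0 { }.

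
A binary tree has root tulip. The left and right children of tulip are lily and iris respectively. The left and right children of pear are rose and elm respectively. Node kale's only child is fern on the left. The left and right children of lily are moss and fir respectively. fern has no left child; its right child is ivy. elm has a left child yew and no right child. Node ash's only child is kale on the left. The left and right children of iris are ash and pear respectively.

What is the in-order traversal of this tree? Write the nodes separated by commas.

moss, lily, fir, tulip, fern, ivy, kale, ash, iris, rose, pear, yew, elm

In-order visits the left subtree, then the node, then the right subtree.
At tulip: go left to lily.
  At lily: go left to moss.
    moss is a leaf — visit moss.
  Visit lily.
  At lily: go right to fir.
    fir is a leaf — visit fir.
Visit tulip.
At tulip: go right to iris.
  At iris: go left to ash.
    At ash: go left to kale.
      At kale: go left to fern.
        At fern: no left child.
        Visit fern.
        At fern: go right to ivy.
          ivy is a leaf — visit ivy.
      Visit kale.
      At kale: no right child.
    Visit ash.
    At ash: no right child.
  Visit iris.
  At iris: go right to pear.
    At pear: go left to rose.
      rose is a leaf — visit rose.
    Visit pear.
    At pear: go right to elm.
      At elm: go left to yew.
        yew is a leaf — visit yew.
      Visit elm.
      At elm: no right child.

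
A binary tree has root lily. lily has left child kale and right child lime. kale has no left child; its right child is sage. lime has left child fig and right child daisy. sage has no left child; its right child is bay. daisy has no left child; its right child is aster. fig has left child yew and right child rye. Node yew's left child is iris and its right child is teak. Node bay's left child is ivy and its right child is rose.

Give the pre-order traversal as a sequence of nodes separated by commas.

Pre-order visits the node, then its left subtree, then its right subtree.
Visit lily.
At lily: go left to kale.
  Visit kale.
  At kale: no left child.
  At kale: go right to sage.
    Visit sage.
    At sage: no left child.
    At sage: go right to bay.
      Visit bay.
      At bay: go left to ivy.
        ivy is a leaf — visit ivy.
      At bay: go right to rose.
        rose is a leaf — visit rose.
At lily: go right to lime.
  Visit lime.
  At lime: go left to fig.
    Visit fig.
    At fig: go left to yew.
      Visit yew.
      At yew: go left to iris.
        iris is a leaf — visit iris.
      At yew: go right to teak.
        teak is a leaf — visit teak.
    At fig: go right to rye.
      rye is a leaf — visit rye.
  At lime: go right to daisy.
    Visit daisy.
    At daisy: no left child.
    At daisy: go right to aster.
      aster is a leaf — visit aster.

lily, kale, sage, bay, ivy, rose, lime, fig, yew, iris, teak, rye, daisy, aster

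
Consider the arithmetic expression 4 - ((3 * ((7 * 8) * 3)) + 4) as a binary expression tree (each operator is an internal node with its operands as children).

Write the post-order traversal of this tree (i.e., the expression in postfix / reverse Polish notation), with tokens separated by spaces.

4 3 7 8 * 3 * * 4 + -

Post-order on an expression tree gives postfix notation: for each operator, emit left operand, right operand, then the operator.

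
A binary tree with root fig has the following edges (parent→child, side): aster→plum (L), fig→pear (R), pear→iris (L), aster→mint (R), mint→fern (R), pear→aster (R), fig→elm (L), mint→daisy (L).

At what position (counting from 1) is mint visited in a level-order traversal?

7

Level-order visits nodes level by level from the root, left to right within each level.
Level 0: fig
Level 1: elm, pear
Level 2: iris, aster
Level 3: plum, mint
Level 4: daisy, fern
Full level-order sequence: fig, elm, pear, iris, aster, plum, mint, daisy, fern.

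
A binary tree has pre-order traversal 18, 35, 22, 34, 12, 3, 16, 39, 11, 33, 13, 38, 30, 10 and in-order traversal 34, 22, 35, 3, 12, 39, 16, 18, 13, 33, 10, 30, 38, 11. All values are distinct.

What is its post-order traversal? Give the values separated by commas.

The first element of pre-order is the root; it splits in-order into left and right subtrees.
Root 18: left subtree has 7 nodes {34, 22, 35, 3, 12, 39, 16}, right has 6 {13, 33, 10, 30, 38, 11}.
  Root 35: left subtree has 2 nodes {34, 22}, right has 4 {3, 12, 39, 16}.
    Root 22: left subtree has 1 node {34}, right has 0 { }.
    Root 12: left subtree has 1 node {3}, right has 2 {39, 16}.
      Root 16: left subtree has 1 node {39}, right has 0 { }.
  Root 11: left subtree has 5 nodes {13, 33, 10, 30, 38}, right has 0 { }.
    Root 33: left subtree has 1 node {13}, right has 3 {10, 30, 38}.
      Root 38: left subtree has 2 nodes {10, 30}, right has 0 { }.
        Root 30: left subtree has 1 node {10}, right has 0 { }.

34, 22, 3, 39, 16, 12, 35, 13, 10, 30, 38, 33, 11, 18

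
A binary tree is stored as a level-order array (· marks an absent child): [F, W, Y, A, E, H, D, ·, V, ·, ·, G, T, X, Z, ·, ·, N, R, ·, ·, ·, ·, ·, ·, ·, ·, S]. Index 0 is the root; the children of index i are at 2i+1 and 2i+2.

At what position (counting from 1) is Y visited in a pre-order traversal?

Pre-order visits the node, then its left subtree, then its right subtree.
Visit F.
At F: go left to W.
  Visit W.
  At W: go left to A.
    Visit A.
    At A: no left child.
    At A: go right to V.
      Visit V.
      At V: go left to N.
        N is a leaf — visit N.
      At V: go right to R.
        R is a leaf — visit R.
  At W: go right to E.
    E is a leaf — visit E.
At F: go right to Y.
  Visit Y.
  At Y: go left to H.
    Visit H.
    At H: go left to G.
      G is a leaf — visit G.
    At H: go right to T.
      T is a leaf — visit T.
  At Y: go right to D.
    Visit D.
    At D: go left to X.
      Visit X.
      At X: go left to S.
        S is a leaf — visit S.
      At X: no right child.
    At D: go right to Z.
      Z is a leaf — visit Z.
Full pre-order sequence: F, W, A, V, N, R, E, Y, H, G, T, D, X, S, Z.

8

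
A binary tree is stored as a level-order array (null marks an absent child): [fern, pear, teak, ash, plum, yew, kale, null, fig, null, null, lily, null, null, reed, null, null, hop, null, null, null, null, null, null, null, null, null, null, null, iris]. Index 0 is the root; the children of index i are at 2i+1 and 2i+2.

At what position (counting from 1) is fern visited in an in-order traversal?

In-order visits the left subtree, then the node, then the right subtree.
At fern: go left to pear.
  At pear: go left to ash.
    At ash: no left child.
    Visit ash.
    At ash: go right to fig.
      At fig: go left to hop.
        hop is a leaf — visit hop.
      Visit fig.
      At fig: no right child.
  Visit pear.
  At pear: go right to plum.
    plum is a leaf — visit plum.
Visit fern.
At fern: go right to teak.
  At teak: go left to yew.
    At yew: go left to lily.
      lily is a leaf — visit lily.
    Visit yew.
    At yew: no right child.
  Visit teak.
  At teak: go right to kale.
    At kale: no left child.
    Visit kale.
    At kale: go right to reed.
      At reed: go left to iris.
        iris is a leaf — visit iris.
      Visit reed.
      At reed: no right child.
Full in-order sequence: ash, hop, fig, pear, plum, fern, lily, yew, teak, kale, iris, reed.

6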